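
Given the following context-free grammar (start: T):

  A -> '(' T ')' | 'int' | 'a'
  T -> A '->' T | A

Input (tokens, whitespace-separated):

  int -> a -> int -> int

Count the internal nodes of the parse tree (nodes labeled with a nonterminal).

8

[T [A int] -> [T [A a] -> [T [A int] -> [T [A int]]]]]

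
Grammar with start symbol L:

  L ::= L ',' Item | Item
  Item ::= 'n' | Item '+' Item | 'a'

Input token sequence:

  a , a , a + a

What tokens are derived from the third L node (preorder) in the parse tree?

a

[L [L [L [Item a]] , [Item a]] , [Item [Item a] + [Item a]]]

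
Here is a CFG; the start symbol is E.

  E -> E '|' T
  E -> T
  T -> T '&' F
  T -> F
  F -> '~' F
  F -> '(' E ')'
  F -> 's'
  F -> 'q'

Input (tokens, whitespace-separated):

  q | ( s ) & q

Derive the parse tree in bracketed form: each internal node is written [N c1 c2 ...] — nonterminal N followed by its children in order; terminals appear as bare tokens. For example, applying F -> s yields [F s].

[E [E [T [F q]]] | [T [T [F ( [E [T [F s]]] )]] & [F q]]]

E
E | T
T | T
F | T
q | T
q | T & F
q | F & F
q | ( E ) & F
q | ( T ) & F
q | ( F ) & F
q | ( s ) & F
q | ( s ) & q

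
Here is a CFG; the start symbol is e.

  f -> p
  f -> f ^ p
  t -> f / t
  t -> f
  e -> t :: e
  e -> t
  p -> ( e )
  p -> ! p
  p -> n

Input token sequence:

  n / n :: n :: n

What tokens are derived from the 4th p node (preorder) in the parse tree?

n

[e [t [f [p n]] / [t [f [p n]]]] :: [e [t [f [p n]]] :: [e [t [f [p n]]]]]]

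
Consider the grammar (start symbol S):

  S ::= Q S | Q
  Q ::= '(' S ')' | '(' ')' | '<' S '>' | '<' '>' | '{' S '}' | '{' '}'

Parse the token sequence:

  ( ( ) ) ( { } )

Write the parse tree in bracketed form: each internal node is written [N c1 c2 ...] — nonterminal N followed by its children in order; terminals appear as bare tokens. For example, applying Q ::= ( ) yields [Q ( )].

[S [Q ( [S [Q ( )]] )] [S [Q ( [S [Q { }]] )]]]

S
Q S
( S ) S
( Q ) S
( ( ) ) S
( ( ) ) Q
( ( ) ) ( S )
( ( ) ) ( Q )
( ( ) ) ( { } )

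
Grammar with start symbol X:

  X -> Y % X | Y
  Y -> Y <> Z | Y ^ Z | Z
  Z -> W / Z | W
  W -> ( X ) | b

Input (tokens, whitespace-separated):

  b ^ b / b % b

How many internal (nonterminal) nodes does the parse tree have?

13

[X [Y [Y [Z [W b]]] ^ [Z [W b] / [Z [W b]]]] % [X [Y [Z [W b]]]]]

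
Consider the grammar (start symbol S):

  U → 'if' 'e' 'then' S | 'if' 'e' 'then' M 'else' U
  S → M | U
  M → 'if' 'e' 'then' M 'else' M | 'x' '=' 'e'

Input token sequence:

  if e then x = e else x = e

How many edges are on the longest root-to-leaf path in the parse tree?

3

[S [M if e then [M x = e] else [M x = e]]]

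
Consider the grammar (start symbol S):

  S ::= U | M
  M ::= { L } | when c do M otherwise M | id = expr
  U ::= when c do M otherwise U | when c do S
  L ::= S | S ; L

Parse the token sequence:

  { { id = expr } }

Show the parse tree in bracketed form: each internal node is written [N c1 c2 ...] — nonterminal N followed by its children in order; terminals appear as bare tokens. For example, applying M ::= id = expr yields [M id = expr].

S
M
{ L }
{ S }
{ M }
{ { L } }
{ { S } }
{ { M } }
{ { id = expr } }

[S [M { [L [S [M { [L [S [M id = expr]]] }]]] }]]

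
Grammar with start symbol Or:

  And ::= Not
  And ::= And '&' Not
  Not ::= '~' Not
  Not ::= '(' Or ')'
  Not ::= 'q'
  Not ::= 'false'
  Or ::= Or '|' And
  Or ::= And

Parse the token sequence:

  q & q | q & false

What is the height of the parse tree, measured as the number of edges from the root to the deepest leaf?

[Or [Or [And [And [Not q]] & [Not q]]] | [And [And [Not q]] & [Not false]]]

5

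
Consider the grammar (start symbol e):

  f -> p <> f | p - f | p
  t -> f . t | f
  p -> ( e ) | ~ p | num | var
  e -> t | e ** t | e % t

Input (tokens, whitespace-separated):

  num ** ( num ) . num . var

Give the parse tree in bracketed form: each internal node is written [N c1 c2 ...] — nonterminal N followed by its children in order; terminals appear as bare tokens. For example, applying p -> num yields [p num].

[e [e [t [f [p num]]]] ** [t [f [p ( [e [t [f [p num]]]] )]] . [t [f [p num]] . [t [f [p var]]]]]]

e
e ** t
t ** t
f ** t
p ** t
num ** t
num ** f . t
num ** p . t
num ** ( e ) . t
num ** ( t ) . t
num ** ( f ) . t
num ** ( p ) . t
num ** ( num ) . t
num ** ( num ) . f . t
num ** ( num ) . p . t
num ** ( num ) . num . t
num ** ( num ) . num . f
num ** ( num ) . num . p
num ** ( num ) . num . var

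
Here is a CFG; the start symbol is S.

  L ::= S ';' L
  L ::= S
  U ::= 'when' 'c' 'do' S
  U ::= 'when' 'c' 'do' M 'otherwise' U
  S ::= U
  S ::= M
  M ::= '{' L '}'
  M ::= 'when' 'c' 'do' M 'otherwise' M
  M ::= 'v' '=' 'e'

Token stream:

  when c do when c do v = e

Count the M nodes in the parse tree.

[S [U when c do [S [U when c do [S [M v = e]]]]]]

1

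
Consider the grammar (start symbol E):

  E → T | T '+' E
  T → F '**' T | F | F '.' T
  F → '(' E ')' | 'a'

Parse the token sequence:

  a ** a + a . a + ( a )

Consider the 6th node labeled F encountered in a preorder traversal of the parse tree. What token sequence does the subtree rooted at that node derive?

a

[E [T [F a] ** [T [F a]]] + [E [T [F a] . [T [F a]]] + [E [T [F ( [E [T [F a]]] )]]]]]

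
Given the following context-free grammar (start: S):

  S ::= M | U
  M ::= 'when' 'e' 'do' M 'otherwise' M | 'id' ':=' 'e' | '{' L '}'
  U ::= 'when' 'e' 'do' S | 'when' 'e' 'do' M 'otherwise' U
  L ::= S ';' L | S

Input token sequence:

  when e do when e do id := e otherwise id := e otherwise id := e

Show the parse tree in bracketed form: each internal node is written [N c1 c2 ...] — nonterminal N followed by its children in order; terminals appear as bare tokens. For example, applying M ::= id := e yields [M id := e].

[S [M when e do [M when e do [M id := e] otherwise [M id := e]] otherwise [M id := e]]]

S
M
when e do M otherwise M
when e do when e do M otherwise M otherwise M
when e do when e do id := e otherwise M otherwise M
when e do when e do id := e otherwise id := e otherwise M
when e do when e do id := e otherwise id := e otherwise id := e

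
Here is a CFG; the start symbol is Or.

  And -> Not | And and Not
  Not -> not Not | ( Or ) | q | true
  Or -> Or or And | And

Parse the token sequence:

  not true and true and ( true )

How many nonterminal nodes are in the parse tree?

11

[Or [And [And [And [Not not [Not true]]] and [Not true]] and [Not ( [Or [And [Not true]]] )]]]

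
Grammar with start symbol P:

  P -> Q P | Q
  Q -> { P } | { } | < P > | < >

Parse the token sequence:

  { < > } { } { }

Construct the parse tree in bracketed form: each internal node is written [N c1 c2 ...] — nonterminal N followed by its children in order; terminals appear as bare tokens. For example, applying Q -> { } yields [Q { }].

[P [Q { [P [Q < >]] }] [P [Q { }] [P [Q { }]]]]

P
Q P
{ P } P
{ Q } P
{ < > } P
{ < > } Q P
{ < > } { } P
{ < > } { } Q
{ < > } { } { }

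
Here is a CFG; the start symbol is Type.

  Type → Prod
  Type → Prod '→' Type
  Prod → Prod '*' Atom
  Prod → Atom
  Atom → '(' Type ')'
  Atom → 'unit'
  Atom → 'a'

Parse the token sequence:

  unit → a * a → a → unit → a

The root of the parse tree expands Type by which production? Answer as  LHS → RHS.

[Type [Prod [Atom unit]] → [Type [Prod [Prod [Atom a]] * [Atom a]] → [Type [Prod [Atom a]] → [Type [Prod [Atom unit]] → [Type [Prod [Atom a]]]]]]]

Type → Prod '→' Type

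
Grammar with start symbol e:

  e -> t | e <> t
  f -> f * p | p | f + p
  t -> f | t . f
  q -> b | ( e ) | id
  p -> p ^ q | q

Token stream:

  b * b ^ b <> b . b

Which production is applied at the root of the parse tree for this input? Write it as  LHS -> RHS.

e -> e <> t

[e [e [t [f [f [p [q b]]] * [p [p [q b]] ^ [q b]]]]] <> [t [t [f [p [q b]]]] . [f [p [q b]]]]]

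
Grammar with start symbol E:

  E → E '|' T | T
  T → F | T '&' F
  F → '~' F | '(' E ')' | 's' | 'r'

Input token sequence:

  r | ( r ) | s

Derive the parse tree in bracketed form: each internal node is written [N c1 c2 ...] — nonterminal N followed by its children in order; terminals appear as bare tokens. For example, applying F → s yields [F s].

[E [E [E [T [F r]]] | [T [F ( [E [T [F r]]] )]]] | [T [F s]]]

E
E | T
E | T | T
T | T | T
F | T | T
r | T | T
r | F | T
r | ( E ) | T
r | ( T ) | T
r | ( F ) | T
r | ( r ) | T
r | ( r ) | F
r | ( r ) | s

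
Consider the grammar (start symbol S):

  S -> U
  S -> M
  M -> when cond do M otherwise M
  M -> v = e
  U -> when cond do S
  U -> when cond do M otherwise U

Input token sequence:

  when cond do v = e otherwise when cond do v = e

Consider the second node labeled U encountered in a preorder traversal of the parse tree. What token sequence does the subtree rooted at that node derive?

when cond do v = e

[S [U when cond do [M v = e] otherwise [U when cond do [S [M v = e]]]]]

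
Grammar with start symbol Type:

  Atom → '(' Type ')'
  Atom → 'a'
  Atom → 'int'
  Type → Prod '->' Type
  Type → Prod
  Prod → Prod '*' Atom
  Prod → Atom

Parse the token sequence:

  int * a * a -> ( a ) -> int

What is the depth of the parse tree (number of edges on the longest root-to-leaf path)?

[Type [Prod [Prod [Prod [Atom int]] * [Atom a]] * [Atom a]] -> [Type [Prod [Atom ( [Type [Prod [Atom a]]] )]] -> [Type [Prod [Atom int]]]]]

7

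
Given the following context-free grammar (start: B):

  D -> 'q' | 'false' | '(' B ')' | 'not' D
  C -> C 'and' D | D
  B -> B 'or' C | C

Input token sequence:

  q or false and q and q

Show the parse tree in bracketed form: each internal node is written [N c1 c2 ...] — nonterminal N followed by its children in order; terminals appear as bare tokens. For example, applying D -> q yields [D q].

[B [B [C [D q]]] or [C [C [C [D false]] and [D q]] and [D q]]]

B
B or C
C or C
D or C
q or C
q or C and D
q or C and D and D
q or D and D and D
q or false and D and D
q or false and q and D
q or false and q and q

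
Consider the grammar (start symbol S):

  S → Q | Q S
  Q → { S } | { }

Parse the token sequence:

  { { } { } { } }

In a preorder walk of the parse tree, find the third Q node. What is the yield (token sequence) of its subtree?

{ }

[S [Q { [S [Q { }] [S [Q { }] [S [Q { }]]]] }]]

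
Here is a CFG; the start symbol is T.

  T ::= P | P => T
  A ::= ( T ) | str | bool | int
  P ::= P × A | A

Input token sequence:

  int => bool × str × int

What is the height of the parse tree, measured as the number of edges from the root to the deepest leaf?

[T [P [A int]] => [T [P [P [P [A bool]] × [A str]] × [A int]]]]

6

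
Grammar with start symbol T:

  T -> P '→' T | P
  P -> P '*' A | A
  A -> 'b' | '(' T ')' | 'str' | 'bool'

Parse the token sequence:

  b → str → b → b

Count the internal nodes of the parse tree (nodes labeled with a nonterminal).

[T [P [A b]] → [T [P [A str]] → [T [P [A b]] → [T [P [A b]]]]]]

12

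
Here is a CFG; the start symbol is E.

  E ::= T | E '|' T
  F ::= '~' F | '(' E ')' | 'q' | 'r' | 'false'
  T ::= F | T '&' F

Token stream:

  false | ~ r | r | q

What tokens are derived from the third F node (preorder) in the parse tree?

r

[E [E [E [E [T [F false]]] | [T [F ~ [F r]]]] | [T [F r]]] | [T [F q]]]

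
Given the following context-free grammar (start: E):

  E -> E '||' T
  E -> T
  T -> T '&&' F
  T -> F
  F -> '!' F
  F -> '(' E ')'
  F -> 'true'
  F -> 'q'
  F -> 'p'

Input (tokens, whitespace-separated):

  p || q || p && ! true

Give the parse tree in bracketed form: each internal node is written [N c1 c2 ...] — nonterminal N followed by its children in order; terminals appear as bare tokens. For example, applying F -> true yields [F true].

E
E || T
E || T || T
T || T || T
F || T || T
p || T || T
p || F || T
p || q || T
p || q || T && F
p || q || F && F
p || q || p && F
p || q || p && ! F
p || q || p && ! true

[E [E [E [T [F p]]] || [T [F q]]] || [T [T [F p]] && [F ! [F true]]]]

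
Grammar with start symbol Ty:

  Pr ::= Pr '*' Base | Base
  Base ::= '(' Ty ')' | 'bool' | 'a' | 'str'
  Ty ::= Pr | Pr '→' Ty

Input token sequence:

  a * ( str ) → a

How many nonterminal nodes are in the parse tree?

11

[Ty [Pr [Pr [Base a]] * [Base ( [Ty [Pr [Base str]]] )]] → [Ty [Pr [Base a]]]]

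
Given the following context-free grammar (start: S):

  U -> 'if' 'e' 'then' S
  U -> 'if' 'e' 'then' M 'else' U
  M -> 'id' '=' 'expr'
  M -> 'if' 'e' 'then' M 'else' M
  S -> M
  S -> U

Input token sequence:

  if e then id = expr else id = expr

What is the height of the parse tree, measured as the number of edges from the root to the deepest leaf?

[S [M if e then [M id = expr] else [M id = expr]]]

3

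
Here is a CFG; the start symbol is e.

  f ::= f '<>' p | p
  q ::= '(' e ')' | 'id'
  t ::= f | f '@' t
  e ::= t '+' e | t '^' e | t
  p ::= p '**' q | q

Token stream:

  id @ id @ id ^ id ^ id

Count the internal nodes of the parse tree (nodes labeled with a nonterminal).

23

[e [t [f [p [q id]]] @ [t [f [p [q id]]] @ [t [f [p [q id]]]]]] ^ [e [t [f [p [q id]]]] ^ [e [t [f [p [q id]]]]]]]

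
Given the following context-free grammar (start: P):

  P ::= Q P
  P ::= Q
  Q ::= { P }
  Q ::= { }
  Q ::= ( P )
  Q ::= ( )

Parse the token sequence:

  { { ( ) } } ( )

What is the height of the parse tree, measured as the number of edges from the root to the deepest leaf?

6

[P [Q { [P [Q { [P [Q ( )]] }]] }] [P [Q ( )]]]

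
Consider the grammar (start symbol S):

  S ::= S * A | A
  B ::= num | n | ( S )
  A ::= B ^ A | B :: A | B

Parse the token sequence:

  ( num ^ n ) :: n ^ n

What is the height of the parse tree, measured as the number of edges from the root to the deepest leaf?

7

[S [A [B ( [S [A [B num] ^ [A [B n]]]] )] :: [A [B n] ^ [A [B n]]]]]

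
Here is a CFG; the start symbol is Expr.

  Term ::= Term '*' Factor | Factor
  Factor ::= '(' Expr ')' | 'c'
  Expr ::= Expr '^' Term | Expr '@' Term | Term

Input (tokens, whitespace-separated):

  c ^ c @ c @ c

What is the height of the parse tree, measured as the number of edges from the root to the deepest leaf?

[Expr [Expr [Expr [Expr [Term [Factor c]]] ^ [Term [Factor c]]] @ [Term [Factor c]]] @ [Term [Factor c]]]

6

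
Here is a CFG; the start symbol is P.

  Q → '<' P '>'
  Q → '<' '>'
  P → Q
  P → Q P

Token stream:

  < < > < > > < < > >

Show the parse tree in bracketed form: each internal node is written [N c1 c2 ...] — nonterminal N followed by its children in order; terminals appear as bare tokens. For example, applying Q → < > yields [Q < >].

P
Q P
< P > P
< Q P > P
< < > P > P
< < > Q > P
< < > < > > P
< < > < > > Q
< < > < > > < P >
< < > < > > < Q >
< < > < > > < < > >

[P [Q < [P [Q < >] [P [Q < >]]] >] [P [Q < [P [Q < >]] >]]]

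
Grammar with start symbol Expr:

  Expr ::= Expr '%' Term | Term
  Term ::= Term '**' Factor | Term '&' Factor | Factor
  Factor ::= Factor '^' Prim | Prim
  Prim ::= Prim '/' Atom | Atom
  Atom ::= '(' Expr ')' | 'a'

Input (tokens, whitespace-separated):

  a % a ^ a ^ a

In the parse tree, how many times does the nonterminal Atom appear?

[Expr [Expr [Term [Factor [Prim [Atom a]]]]] % [Term [Factor [Factor [Factor [Prim [Atom a]]] ^ [Prim [Atom a]]] ^ [Prim [Atom a]]]]]

4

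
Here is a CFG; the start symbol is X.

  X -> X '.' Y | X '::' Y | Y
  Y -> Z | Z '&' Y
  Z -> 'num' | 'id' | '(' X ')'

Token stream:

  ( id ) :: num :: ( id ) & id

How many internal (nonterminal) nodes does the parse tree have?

[X [X [X [Y [Z ( [X [Y [Z id]]] )]]] :: [Y [Z num]]] :: [Y [Z ( [X [Y [Z id]]] )] & [Y [Z id]]]]

17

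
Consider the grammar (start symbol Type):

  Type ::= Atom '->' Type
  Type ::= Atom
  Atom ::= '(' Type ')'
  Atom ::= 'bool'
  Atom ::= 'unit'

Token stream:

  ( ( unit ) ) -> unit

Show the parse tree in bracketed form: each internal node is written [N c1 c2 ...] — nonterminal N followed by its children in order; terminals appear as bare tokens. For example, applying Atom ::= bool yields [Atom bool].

Type
Atom -> Type
( Type ) -> Type
( Atom ) -> Type
( ( Type ) ) -> Type
( ( Atom ) ) -> Type
( ( unit ) ) -> Type
( ( unit ) ) -> Atom
( ( unit ) ) -> unit

[Type [Atom ( [Type [Atom ( [Type [Atom unit]] )]] )] -> [Type [Atom unit]]]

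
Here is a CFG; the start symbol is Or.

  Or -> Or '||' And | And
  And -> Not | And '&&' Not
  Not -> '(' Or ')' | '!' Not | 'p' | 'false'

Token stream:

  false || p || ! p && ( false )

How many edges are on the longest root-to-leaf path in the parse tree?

[Or [Or [Or [And [Not false]]] || [And [Not p]]] || [And [And [Not ! [Not p]]] && [Not ( [Or [And [Not false]]] )]]]

6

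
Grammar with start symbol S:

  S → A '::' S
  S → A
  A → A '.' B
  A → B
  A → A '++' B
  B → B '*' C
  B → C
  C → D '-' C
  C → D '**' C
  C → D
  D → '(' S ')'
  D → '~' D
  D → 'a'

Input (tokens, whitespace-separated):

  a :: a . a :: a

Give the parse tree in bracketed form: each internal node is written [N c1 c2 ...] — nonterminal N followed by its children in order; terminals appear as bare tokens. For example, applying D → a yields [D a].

S
A :: S
B :: S
C :: S
D :: S
a :: S
a :: A :: S
a :: A . B :: S
a :: B . B :: S
a :: C . B :: S
a :: D . B :: S
a :: a . B :: S
a :: a . C :: S
a :: a . D :: S
a :: a . a :: S
a :: a . a :: A
a :: a . a :: B
a :: a . a :: C
a :: a . a :: D
a :: a . a :: a

[S [A [B [C [D a]]]] :: [S [A [A [B [C [D a]]]] . [B [C [D a]]]] :: [S [A [B [C [D a]]]]]]]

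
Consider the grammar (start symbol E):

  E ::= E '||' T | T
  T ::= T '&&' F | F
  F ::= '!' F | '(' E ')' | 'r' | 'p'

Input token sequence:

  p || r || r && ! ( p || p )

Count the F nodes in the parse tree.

[E [E [E [T [F p]]] || [T [F r]]] || [T [T [F r]] && [F ! [F ( [E [E [T [F p]]] || [T [F p]]] )]]]]

7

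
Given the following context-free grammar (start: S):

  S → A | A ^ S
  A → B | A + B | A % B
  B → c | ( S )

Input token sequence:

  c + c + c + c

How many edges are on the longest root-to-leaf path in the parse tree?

6

[S [A [A [A [A [B c]] + [B c]] + [B c]] + [B c]]]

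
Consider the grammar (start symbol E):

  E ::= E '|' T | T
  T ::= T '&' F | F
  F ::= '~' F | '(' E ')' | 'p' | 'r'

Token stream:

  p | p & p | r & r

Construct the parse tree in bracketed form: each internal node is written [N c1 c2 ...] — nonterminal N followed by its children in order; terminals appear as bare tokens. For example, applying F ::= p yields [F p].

E
E | T
E | T | T
T | T | T
F | T | T
p | T | T
p | T & F | T
p | F & F | T
p | p & F | T
p | p & p | T
p | p & p | T & F
p | p & p | F & F
p | p & p | r & F
p | p & p | r & r

[E [E [E [T [F p]]] | [T [T [F p]] & [F p]]] | [T [T [F r]] & [F r]]]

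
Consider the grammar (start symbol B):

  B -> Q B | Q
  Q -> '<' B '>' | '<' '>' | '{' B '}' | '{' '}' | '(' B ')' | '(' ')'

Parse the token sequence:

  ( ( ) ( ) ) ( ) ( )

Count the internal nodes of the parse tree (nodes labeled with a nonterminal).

10

[B [Q ( [B [Q ( )] [B [Q ( )]]] )] [B [Q ( )] [B [Q ( )]]]]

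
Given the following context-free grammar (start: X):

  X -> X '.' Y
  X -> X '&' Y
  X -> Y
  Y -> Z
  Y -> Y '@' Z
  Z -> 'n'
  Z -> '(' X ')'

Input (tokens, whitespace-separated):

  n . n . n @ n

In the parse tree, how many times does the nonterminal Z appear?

4

[X [X [X [Y [Z n]]] . [Y [Z n]]] . [Y [Y [Z n]] @ [Z n]]]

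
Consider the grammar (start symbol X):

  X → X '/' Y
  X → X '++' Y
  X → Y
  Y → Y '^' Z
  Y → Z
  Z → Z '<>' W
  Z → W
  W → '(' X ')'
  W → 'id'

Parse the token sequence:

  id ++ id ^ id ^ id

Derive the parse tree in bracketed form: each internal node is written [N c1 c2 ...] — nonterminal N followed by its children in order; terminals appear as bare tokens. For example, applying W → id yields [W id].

[X [X [Y [Z [W id]]]] ++ [Y [Y [Y [Z [W id]]] ^ [Z [W id]]] ^ [Z [W id]]]]

X
X ++ Y
Y ++ Y
Z ++ Y
W ++ Y
id ++ Y
id ++ Y ^ Z
id ++ Y ^ Z ^ Z
id ++ Z ^ Z ^ Z
id ++ W ^ Z ^ Z
id ++ id ^ Z ^ Z
id ++ id ^ W ^ Z
id ++ id ^ id ^ Z
id ++ id ^ id ^ W
id ++ id ^ id ^ id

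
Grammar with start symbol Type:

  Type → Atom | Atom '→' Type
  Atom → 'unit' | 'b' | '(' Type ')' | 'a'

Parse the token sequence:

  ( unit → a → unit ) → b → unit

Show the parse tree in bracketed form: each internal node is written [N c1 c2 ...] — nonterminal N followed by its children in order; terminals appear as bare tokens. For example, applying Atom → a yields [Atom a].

[Type [Atom ( [Type [Atom unit] → [Type [Atom a] → [Type [Atom unit]]]] )] → [Type [Atom b] → [Type [Atom unit]]]]

Type
Atom → Type
( Type ) → Type
( Atom → Type ) → Type
( unit → Type ) → Type
( unit → Atom → Type ) → Type
( unit → a → Type ) → Type
( unit → a → Atom ) → Type
( unit → a → unit ) → Type
( unit → a → unit ) → Atom → Type
( unit → a → unit ) → b → Type
( unit → a → unit ) → b → Atom
( unit → a → unit ) → b → unit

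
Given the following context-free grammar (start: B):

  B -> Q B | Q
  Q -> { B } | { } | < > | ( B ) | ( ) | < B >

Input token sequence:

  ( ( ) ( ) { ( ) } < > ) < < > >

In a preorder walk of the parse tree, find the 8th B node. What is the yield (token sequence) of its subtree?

[B [Q ( [B [Q ( )] [B [Q ( )] [B [Q { [B [Q ( )]] }] [B [Q < >]]]]] )] [B [Q < [B [Q < >]] >]]]

< >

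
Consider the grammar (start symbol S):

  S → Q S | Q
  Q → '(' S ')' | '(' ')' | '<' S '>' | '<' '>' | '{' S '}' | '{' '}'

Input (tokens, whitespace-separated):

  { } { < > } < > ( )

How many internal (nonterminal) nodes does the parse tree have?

[S [Q { }] [S [Q { [S [Q < >]] }] [S [Q < >] [S [Q ( )]]]]]

10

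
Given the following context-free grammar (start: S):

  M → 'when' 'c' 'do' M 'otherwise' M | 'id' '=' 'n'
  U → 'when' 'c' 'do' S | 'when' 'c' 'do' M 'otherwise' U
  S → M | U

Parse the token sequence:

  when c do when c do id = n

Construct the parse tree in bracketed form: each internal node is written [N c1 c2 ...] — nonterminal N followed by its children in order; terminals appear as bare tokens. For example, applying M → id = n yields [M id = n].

[S [U when c do [S [U when c do [S [M id = n]]]]]]

S
U
when c do S
when c do U
when c do when c do S
when c do when c do M
when c do when c do id = n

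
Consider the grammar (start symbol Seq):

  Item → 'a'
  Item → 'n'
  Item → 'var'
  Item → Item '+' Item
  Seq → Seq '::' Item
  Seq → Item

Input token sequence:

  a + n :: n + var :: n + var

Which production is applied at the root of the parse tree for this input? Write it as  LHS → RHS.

[Seq [Seq [Seq [Item [Item a] + [Item n]]] :: [Item [Item n] + [Item var]]] :: [Item [Item n] + [Item var]]]

Seq → Seq '::' Item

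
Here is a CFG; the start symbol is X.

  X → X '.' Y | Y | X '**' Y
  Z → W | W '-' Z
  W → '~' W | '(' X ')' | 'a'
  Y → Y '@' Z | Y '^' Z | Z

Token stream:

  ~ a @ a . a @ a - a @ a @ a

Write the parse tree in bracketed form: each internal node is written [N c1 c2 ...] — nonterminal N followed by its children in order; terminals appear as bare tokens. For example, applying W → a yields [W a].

X
X . Y
Y . Y
Y @ Z . Y
Z @ Z . Y
W @ Z . Y
~ W @ Z . Y
~ a @ Z . Y
~ a @ W . Y
~ a @ a . Y
~ a @ a . Y @ Z
~ a @ a . Y @ Z @ Z
~ a @ a . Y @ Z @ Z @ Z
~ a @ a . Z @ Z @ Z @ Z
~ a @ a . W @ Z @ Z @ Z
~ a @ a . a @ Z @ Z @ Z
~ a @ a . a @ W - Z @ Z @ Z
~ a @ a . a @ a - Z @ Z @ Z
~ a @ a . a @ a - W @ Z @ Z
~ a @ a . a @ a - a @ Z @ Z
~ a @ a . a @ a - a @ W @ Z
~ a @ a . a @ a - a @ a @ Z
~ a @ a . a @ a - a @ a @ W
~ a @ a . a @ a - a @ a @ a

[X [X [Y [Y [Z [W ~ [W a]]]] @ [Z [W a]]]] . [Y [Y [Y [Y [Z [W a]]] @ [Z [W a] - [Z [W a]]]] @ [Z [W a]]] @ [Z [W a]]]]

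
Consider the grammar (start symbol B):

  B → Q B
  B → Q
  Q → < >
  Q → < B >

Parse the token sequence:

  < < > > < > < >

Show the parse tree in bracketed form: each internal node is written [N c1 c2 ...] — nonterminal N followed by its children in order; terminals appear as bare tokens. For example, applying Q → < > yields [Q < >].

B
Q B
< B > B
< Q > B
< < > > B
< < > > Q B
< < > > < > B
< < > > < > Q
< < > > < > < >

[B [Q < [B [Q < >]] >] [B [Q < >] [B [Q < >]]]]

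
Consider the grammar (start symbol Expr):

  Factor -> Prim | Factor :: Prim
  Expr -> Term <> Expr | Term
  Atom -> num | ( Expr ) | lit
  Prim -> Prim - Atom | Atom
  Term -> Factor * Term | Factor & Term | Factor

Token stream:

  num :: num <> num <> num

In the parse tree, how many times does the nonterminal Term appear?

[Expr [Term [Factor [Factor [Prim [Atom num]]] :: [Prim [Atom num]]]] <> [Expr [Term [Factor [Prim [Atom num]]]] <> [Expr [Term [Factor [Prim [Atom num]]]]]]]

3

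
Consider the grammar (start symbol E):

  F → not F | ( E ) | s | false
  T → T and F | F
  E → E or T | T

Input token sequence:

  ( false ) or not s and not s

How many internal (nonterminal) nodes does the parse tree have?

[E [E [T [F ( [E [T [F false]]] )]]] or [T [T [F not [F s]]] and [F not [F s]]]]

13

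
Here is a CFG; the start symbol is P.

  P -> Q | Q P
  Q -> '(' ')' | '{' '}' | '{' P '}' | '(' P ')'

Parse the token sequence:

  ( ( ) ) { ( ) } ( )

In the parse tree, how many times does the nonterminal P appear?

5

[P [Q ( [P [Q ( )]] )] [P [Q { [P [Q ( )]] }] [P [Q ( )]]]]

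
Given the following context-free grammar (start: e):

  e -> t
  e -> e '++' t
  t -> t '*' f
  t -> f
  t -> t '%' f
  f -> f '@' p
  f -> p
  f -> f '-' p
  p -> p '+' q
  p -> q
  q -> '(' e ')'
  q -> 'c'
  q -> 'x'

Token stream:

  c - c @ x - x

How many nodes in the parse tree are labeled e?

[e [t [f [f [f [f [p [q c]]] - [p [q c]]] @ [p [q x]]] - [p [q x]]]]]

1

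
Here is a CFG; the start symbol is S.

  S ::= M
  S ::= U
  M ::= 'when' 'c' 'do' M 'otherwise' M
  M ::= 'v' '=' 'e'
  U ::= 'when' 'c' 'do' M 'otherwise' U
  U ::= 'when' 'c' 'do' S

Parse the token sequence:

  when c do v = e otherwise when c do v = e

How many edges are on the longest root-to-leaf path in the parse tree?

[S [U when c do [M v = e] otherwise [U when c do [S [M v = e]]]]]

5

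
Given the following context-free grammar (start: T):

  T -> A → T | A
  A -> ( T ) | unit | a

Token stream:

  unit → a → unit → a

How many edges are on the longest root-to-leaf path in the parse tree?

5

[T [A unit] → [T [A a] → [T [A unit] → [T [A a]]]]]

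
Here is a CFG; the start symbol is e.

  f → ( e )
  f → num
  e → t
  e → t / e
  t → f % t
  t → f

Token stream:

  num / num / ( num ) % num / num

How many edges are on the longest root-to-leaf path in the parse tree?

8

[e [t [f num]] / [e [t [f num]] / [e [t [f ( [e [t [f num]]] )] % [t [f num]]] / [e [t [f num]]]]]]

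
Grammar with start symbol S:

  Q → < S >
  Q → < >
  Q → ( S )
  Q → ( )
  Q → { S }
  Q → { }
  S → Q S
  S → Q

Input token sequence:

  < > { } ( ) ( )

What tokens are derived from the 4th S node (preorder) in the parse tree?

( )

[S [Q < >] [S [Q { }] [S [Q ( )] [S [Q ( )]]]]]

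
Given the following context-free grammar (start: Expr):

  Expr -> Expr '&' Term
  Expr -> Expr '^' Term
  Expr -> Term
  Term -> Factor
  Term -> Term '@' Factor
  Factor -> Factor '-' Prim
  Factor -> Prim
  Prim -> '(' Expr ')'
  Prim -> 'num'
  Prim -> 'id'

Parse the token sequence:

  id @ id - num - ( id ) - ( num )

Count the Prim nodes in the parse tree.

7

[Expr [Term [Term [Factor [Prim id]]] @ [Factor [Factor [Factor [Factor [Prim id]] - [Prim num]] - [Prim ( [Expr [Term [Factor [Prim id]]]] )]] - [Prim ( [Expr [Term [Factor [Prim num]]]] )]]]]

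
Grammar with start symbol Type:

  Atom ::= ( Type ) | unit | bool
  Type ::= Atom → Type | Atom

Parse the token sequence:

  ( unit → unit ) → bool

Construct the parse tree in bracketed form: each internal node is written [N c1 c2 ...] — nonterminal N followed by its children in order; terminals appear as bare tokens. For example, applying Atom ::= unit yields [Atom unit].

Type
Atom → Type
( Type ) → Type
( Atom → Type ) → Type
( unit → Type ) → Type
( unit → Atom ) → Type
( unit → unit ) → Type
( unit → unit ) → Atom
( unit → unit ) → bool

[Type [Atom ( [Type [Atom unit] → [Type [Atom unit]]] )] → [Type [Atom bool]]]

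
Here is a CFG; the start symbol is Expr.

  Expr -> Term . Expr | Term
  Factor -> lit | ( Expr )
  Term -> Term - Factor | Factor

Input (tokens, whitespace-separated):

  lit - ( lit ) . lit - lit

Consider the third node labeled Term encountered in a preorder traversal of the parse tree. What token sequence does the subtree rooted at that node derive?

[Expr [Term [Term [Factor lit]] - [Factor ( [Expr [Term [Factor lit]]] )]] . [Expr [Term [Term [Factor lit]] - [Factor lit]]]]

lit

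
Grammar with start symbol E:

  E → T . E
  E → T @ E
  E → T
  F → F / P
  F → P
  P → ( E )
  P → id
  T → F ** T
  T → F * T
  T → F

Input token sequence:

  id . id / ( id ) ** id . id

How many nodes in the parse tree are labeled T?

[E [T [F [P id]]] . [E [T [F [F [P id]] / [P ( [E [T [F [P id]]]] )]] ** [T [F [P id]]]] . [E [T [F [P id]]]]]]

5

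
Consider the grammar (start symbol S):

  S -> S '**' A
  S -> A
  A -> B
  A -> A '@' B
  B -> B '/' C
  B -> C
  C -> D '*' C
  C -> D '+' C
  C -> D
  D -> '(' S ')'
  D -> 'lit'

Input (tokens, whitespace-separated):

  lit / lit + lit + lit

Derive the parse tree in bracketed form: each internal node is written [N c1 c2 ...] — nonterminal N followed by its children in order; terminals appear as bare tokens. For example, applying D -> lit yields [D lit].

S
A
B
B / C
C / C
D / C
lit / C
lit / D + C
lit / lit + C
lit / lit + D + C
lit / lit + lit + C
lit / lit + lit + D
lit / lit + lit + lit

[S [A [B [B [C [D lit]]] / [C [D lit] + [C [D lit] + [C [D lit]]]]]]]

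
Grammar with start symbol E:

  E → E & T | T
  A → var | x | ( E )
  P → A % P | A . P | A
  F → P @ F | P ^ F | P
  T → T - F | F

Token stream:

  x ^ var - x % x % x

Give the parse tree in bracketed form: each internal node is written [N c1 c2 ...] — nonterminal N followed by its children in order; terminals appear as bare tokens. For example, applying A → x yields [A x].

E
T
T - F
F - F
P ^ F - F
A ^ F - F
x ^ F - F
x ^ P - F
x ^ A - F
x ^ var - F
x ^ var - P
x ^ var - A % P
x ^ var - x % P
x ^ var - x % A % P
x ^ var - x % x % P
x ^ var - x % x % A
x ^ var - x % x % x

[E [T [T [F [P [A x]] ^ [F [P [A var]]]]] - [F [P [A x] % [P [A x] % [P [A x]]]]]]]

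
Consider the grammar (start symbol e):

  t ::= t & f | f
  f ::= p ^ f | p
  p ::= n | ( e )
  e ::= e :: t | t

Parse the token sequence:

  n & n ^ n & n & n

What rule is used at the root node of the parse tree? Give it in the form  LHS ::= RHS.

[e [t [t [t [t [f [p n]]] & [f [p n] ^ [f [p n]]]] & [f [p n]]] & [f [p n]]]]

e ::= t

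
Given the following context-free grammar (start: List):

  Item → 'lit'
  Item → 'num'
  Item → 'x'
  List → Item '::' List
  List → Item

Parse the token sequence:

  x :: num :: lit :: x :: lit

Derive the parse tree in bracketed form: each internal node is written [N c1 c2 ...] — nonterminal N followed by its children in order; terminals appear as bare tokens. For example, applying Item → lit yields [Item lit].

[List [Item x] :: [List [Item num] :: [List [Item lit] :: [List [Item x] :: [List [Item lit]]]]]]

List
Item :: List
x :: List
x :: Item :: List
x :: num :: List
x :: num :: Item :: List
x :: num :: lit :: List
x :: num :: lit :: Item :: List
x :: num :: lit :: x :: List
x :: num :: lit :: x :: Item
x :: num :: lit :: x :: lit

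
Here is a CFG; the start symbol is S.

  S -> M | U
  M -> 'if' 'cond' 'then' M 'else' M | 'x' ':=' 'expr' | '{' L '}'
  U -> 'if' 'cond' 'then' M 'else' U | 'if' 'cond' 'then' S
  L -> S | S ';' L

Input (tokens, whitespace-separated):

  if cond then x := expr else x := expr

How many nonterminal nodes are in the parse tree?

[S [M if cond then [M x := expr] else [M x := expr]]]

4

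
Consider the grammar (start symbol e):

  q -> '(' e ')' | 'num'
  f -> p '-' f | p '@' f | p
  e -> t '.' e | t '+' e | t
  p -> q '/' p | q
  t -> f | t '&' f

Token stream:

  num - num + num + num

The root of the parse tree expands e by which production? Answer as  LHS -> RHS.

[e [t [f [p [q num]] - [f [p [q num]]]]] + [e [t [f [p [q num]]]] + [e [t [f [p [q num]]]]]]]

e -> t '+' e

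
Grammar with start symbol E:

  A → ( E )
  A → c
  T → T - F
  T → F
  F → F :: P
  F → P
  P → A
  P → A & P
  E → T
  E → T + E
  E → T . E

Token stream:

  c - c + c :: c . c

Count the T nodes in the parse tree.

4

[E [T [T [F [P [A c]]]] - [F [P [A c]]]] + [E [T [F [F [P [A c]]] :: [P [A c]]]] . [E [T [F [P [A c]]]]]]]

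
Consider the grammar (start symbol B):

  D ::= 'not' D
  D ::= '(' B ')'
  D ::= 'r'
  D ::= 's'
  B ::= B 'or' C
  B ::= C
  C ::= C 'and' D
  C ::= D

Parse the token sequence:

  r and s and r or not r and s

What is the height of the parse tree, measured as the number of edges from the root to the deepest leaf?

[B [B [C [C [C [D r]] and [D s]] and [D r]]] or [C [C [D not [D r]]] and [D s]]]

6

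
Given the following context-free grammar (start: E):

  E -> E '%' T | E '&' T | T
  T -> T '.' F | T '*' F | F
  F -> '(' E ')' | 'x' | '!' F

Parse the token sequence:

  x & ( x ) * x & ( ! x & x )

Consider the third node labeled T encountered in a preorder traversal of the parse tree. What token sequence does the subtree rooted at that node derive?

[E [E [E [T [F x]]] & [T [T [F ( [E [T [F x]]] )]] * [F x]]] & [T [F ( [E [E [T [F ! [F x]]]] & [T [F x]]] )]]]

( x )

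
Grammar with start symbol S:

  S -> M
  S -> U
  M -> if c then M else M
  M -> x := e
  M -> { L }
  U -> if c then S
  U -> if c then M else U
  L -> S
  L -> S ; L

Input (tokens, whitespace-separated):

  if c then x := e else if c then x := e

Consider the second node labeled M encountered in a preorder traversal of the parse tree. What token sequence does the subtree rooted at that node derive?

[S [U if c then [M x := e] else [U if c then [S [M x := e]]]]]

x := e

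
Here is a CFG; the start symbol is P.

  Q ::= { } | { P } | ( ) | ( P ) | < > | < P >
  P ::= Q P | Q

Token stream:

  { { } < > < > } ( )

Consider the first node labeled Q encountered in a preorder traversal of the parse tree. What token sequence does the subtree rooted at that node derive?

{ { } < > < > }

[P [Q { [P [Q { }] [P [Q < >] [P [Q < >]]]] }] [P [Q ( )]]]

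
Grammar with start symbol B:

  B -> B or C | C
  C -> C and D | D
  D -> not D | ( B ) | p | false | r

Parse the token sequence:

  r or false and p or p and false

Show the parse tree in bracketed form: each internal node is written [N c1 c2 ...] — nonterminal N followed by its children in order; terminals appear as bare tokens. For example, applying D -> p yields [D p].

B
B or C
B or C or C
C or C or C
D or C or C
r or C or C
r or C and D or C
r or D and D or C
r or false and D or C
r or false and p or C
r or false and p or C and D
r or false and p or D and D
r or false and p or p and D
r or false and p or p and false

[B [B [B [C [D r]]] or [C [C [D false]] and [D p]]] or [C [C [D p]] and [D false]]]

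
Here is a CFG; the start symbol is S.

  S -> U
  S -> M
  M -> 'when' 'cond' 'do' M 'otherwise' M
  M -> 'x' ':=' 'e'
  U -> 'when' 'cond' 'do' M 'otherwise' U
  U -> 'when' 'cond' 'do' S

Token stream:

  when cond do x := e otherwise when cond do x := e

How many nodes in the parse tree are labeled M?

[S [U when cond do [M x := e] otherwise [U when cond do [S [M x := e]]]]]

2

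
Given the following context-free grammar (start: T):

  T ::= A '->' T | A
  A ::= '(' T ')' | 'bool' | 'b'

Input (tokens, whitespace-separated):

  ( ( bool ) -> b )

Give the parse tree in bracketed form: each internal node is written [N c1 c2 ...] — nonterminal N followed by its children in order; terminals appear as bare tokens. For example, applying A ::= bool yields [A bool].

[T [A ( [T [A ( [T [A bool]] )] -> [T [A b]]] )]]

T
A
( T )
( A -> T )
( ( T ) -> T )
( ( A ) -> T )
( ( bool ) -> T )
( ( bool ) -> A )
( ( bool ) -> b )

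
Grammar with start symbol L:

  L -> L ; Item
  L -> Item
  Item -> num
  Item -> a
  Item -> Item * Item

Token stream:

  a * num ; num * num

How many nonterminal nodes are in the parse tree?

8

[L [L [Item [Item a] * [Item num]]] ; [Item [Item num] * [Item num]]]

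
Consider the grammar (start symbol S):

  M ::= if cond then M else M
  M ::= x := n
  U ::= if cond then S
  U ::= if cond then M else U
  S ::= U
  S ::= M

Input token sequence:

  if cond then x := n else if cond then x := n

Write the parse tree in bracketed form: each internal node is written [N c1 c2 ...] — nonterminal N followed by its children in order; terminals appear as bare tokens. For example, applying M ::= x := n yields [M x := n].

S
U
if cond then M else U
if cond then x := n else U
if cond then x := n else if cond then S
if cond then x := n else if cond then M
if cond then x := n else if cond then x := n

[S [U if cond then [M x := n] else [U if cond then [S [M x := n]]]]]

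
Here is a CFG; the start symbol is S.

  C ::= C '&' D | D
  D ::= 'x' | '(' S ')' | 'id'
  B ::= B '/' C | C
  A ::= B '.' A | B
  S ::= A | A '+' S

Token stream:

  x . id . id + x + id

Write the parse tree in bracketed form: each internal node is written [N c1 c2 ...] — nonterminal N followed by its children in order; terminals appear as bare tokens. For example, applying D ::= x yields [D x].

S
A + S
B . A + S
C . A + S
D . A + S
x . A + S
x . B . A + S
x . C . A + S
x . D . A + S
x . id . A + S
x . id . B + S
x . id . C + S
x . id . D + S
x . id . id + S
x . id . id + A + S
x . id . id + B + S
x . id . id + C + S
x . id . id + D + S
x . id . id + x + S
x . id . id + x + A
x . id . id + x + B
x . id . id + x + C
x . id . id + x + D
x . id . id + x + id

[S [A [B [C [D x]]] . [A [B [C [D id]]] . [A [B [C [D id]]]]]] + [S [A [B [C [D x]]]] + [S [A [B [C [D id]]]]]]]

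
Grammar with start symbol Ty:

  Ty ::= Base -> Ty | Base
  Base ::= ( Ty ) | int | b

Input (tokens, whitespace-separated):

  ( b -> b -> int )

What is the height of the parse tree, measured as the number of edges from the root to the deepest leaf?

6

[Ty [Base ( [Ty [Base b] -> [Ty [Base b] -> [Ty [Base int]]]] )]]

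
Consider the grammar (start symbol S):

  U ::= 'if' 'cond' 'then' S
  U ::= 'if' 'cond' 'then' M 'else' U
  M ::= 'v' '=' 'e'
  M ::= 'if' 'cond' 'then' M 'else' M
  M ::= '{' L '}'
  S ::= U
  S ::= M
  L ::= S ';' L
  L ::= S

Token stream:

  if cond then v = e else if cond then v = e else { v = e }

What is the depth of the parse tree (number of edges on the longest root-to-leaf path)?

7

[S [M if cond then [M v = e] else [M if cond then [M v = e] else [M { [L [S [M v = e]]] }]]]]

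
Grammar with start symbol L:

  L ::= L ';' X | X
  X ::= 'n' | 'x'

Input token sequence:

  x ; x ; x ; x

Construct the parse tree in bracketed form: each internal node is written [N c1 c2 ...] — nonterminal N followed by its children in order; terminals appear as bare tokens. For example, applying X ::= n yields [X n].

L
L ; X
L ; X ; X
L ; X ; X ; X
X ; X ; X ; X
x ; X ; X ; X
x ; x ; X ; X
x ; x ; x ; X
x ; x ; x ; x

[L [L [L [L [X x]] ; [X x]] ; [X x]] ; [X x]]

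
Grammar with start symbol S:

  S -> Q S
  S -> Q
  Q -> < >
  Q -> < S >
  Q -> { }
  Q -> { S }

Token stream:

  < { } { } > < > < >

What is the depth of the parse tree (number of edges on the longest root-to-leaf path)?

5

[S [Q < [S [Q { }] [S [Q { }]]] >] [S [Q < >] [S [Q < >]]]]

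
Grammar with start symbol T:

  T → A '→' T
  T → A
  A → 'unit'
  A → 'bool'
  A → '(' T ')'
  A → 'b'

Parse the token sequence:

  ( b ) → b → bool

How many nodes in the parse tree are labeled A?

4

[T [A ( [T [A b]] )] → [T [A b] → [T [A bool]]]]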